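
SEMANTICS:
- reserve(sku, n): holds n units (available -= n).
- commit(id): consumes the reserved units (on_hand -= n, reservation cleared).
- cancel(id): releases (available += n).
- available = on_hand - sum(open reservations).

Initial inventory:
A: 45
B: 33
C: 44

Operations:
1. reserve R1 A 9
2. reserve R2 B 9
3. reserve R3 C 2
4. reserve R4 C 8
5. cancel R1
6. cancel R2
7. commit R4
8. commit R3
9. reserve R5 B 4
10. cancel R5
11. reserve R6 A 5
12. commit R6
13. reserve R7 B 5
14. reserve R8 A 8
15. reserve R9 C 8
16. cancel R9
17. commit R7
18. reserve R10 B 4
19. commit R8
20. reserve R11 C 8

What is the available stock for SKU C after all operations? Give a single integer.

Step 1: reserve R1 A 9 -> on_hand[A=45 B=33 C=44] avail[A=36 B=33 C=44] open={R1}
Step 2: reserve R2 B 9 -> on_hand[A=45 B=33 C=44] avail[A=36 B=24 C=44] open={R1,R2}
Step 3: reserve R3 C 2 -> on_hand[A=45 B=33 C=44] avail[A=36 B=24 C=42] open={R1,R2,R3}
Step 4: reserve R4 C 8 -> on_hand[A=45 B=33 C=44] avail[A=36 B=24 C=34] open={R1,R2,R3,R4}
Step 5: cancel R1 -> on_hand[A=45 B=33 C=44] avail[A=45 B=24 C=34] open={R2,R3,R4}
Step 6: cancel R2 -> on_hand[A=45 B=33 C=44] avail[A=45 B=33 C=34] open={R3,R4}
Step 7: commit R4 -> on_hand[A=45 B=33 C=36] avail[A=45 B=33 C=34] open={R3}
Step 8: commit R3 -> on_hand[A=45 B=33 C=34] avail[A=45 B=33 C=34] open={}
Step 9: reserve R5 B 4 -> on_hand[A=45 B=33 C=34] avail[A=45 B=29 C=34] open={R5}
Step 10: cancel R5 -> on_hand[A=45 B=33 C=34] avail[A=45 B=33 C=34] open={}
Step 11: reserve R6 A 5 -> on_hand[A=45 B=33 C=34] avail[A=40 B=33 C=34] open={R6}
Step 12: commit R6 -> on_hand[A=40 B=33 C=34] avail[A=40 B=33 C=34] open={}
Step 13: reserve R7 B 5 -> on_hand[A=40 B=33 C=34] avail[A=40 B=28 C=34] open={R7}
Step 14: reserve R8 A 8 -> on_hand[A=40 B=33 C=34] avail[A=32 B=28 C=34] open={R7,R8}
Step 15: reserve R9 C 8 -> on_hand[A=40 B=33 C=34] avail[A=32 B=28 C=26] open={R7,R8,R9}
Step 16: cancel R9 -> on_hand[A=40 B=33 C=34] avail[A=32 B=28 C=34] open={R7,R8}
Step 17: commit R7 -> on_hand[A=40 B=28 C=34] avail[A=32 B=28 C=34] open={R8}
Step 18: reserve R10 B 4 -> on_hand[A=40 B=28 C=34] avail[A=32 B=24 C=34] open={R10,R8}
Step 19: commit R8 -> on_hand[A=32 B=28 C=34] avail[A=32 B=24 C=34] open={R10}
Step 20: reserve R11 C 8 -> on_hand[A=32 B=28 C=34] avail[A=32 B=24 C=26] open={R10,R11}
Final available[C] = 26

Answer: 26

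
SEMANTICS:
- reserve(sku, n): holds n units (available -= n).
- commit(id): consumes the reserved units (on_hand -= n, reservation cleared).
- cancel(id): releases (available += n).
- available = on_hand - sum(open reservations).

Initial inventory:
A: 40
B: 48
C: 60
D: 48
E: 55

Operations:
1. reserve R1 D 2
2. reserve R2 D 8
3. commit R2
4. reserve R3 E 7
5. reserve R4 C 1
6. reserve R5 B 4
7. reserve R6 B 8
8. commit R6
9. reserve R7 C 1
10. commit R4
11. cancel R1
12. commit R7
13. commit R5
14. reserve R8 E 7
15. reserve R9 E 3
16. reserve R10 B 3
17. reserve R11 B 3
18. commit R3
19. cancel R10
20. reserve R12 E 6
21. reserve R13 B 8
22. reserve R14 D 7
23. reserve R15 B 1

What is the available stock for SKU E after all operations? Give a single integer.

Answer: 32

Derivation:
Step 1: reserve R1 D 2 -> on_hand[A=40 B=48 C=60 D=48 E=55] avail[A=40 B=48 C=60 D=46 E=55] open={R1}
Step 2: reserve R2 D 8 -> on_hand[A=40 B=48 C=60 D=48 E=55] avail[A=40 B=48 C=60 D=38 E=55] open={R1,R2}
Step 3: commit R2 -> on_hand[A=40 B=48 C=60 D=40 E=55] avail[A=40 B=48 C=60 D=38 E=55] open={R1}
Step 4: reserve R3 E 7 -> on_hand[A=40 B=48 C=60 D=40 E=55] avail[A=40 B=48 C=60 D=38 E=48] open={R1,R3}
Step 5: reserve R4 C 1 -> on_hand[A=40 B=48 C=60 D=40 E=55] avail[A=40 B=48 C=59 D=38 E=48] open={R1,R3,R4}
Step 6: reserve R5 B 4 -> on_hand[A=40 B=48 C=60 D=40 E=55] avail[A=40 B=44 C=59 D=38 E=48] open={R1,R3,R4,R5}
Step 7: reserve R6 B 8 -> on_hand[A=40 B=48 C=60 D=40 E=55] avail[A=40 B=36 C=59 D=38 E=48] open={R1,R3,R4,R5,R6}
Step 8: commit R6 -> on_hand[A=40 B=40 C=60 D=40 E=55] avail[A=40 B=36 C=59 D=38 E=48] open={R1,R3,R4,R5}
Step 9: reserve R7 C 1 -> on_hand[A=40 B=40 C=60 D=40 E=55] avail[A=40 B=36 C=58 D=38 E=48] open={R1,R3,R4,R5,R7}
Step 10: commit R4 -> on_hand[A=40 B=40 C=59 D=40 E=55] avail[A=40 B=36 C=58 D=38 E=48] open={R1,R3,R5,R7}
Step 11: cancel R1 -> on_hand[A=40 B=40 C=59 D=40 E=55] avail[A=40 B=36 C=58 D=40 E=48] open={R3,R5,R7}
Step 12: commit R7 -> on_hand[A=40 B=40 C=58 D=40 E=55] avail[A=40 B=36 C=58 D=40 E=48] open={R3,R5}
Step 13: commit R5 -> on_hand[A=40 B=36 C=58 D=40 E=55] avail[A=40 B=36 C=58 D=40 E=48] open={R3}
Step 14: reserve R8 E 7 -> on_hand[A=40 B=36 C=58 D=40 E=55] avail[A=40 B=36 C=58 D=40 E=41] open={R3,R8}
Step 15: reserve R9 E 3 -> on_hand[A=40 B=36 C=58 D=40 E=55] avail[A=40 B=36 C=58 D=40 E=38] open={R3,R8,R9}
Step 16: reserve R10 B 3 -> on_hand[A=40 B=36 C=58 D=40 E=55] avail[A=40 B=33 C=58 D=40 E=38] open={R10,R3,R8,R9}
Step 17: reserve R11 B 3 -> on_hand[A=40 B=36 C=58 D=40 E=55] avail[A=40 B=30 C=58 D=40 E=38] open={R10,R11,R3,R8,R9}
Step 18: commit R3 -> on_hand[A=40 B=36 C=58 D=40 E=48] avail[A=40 B=30 C=58 D=40 E=38] open={R10,R11,R8,R9}
Step 19: cancel R10 -> on_hand[A=40 B=36 C=58 D=40 E=48] avail[A=40 B=33 C=58 D=40 E=38] open={R11,R8,R9}
Step 20: reserve R12 E 6 -> on_hand[A=40 B=36 C=58 D=40 E=48] avail[A=40 B=33 C=58 D=40 E=32] open={R11,R12,R8,R9}
Step 21: reserve R13 B 8 -> on_hand[A=40 B=36 C=58 D=40 E=48] avail[A=40 B=25 C=58 D=40 E=32] open={R11,R12,R13,R8,R9}
Step 22: reserve R14 D 7 -> on_hand[A=40 B=36 C=58 D=40 E=48] avail[A=40 B=25 C=58 D=33 E=32] open={R11,R12,R13,R14,R8,R9}
Step 23: reserve R15 B 1 -> on_hand[A=40 B=36 C=58 D=40 E=48] avail[A=40 B=24 C=58 D=33 E=32] open={R11,R12,R13,R14,R15,R8,R9}
Final available[E] = 32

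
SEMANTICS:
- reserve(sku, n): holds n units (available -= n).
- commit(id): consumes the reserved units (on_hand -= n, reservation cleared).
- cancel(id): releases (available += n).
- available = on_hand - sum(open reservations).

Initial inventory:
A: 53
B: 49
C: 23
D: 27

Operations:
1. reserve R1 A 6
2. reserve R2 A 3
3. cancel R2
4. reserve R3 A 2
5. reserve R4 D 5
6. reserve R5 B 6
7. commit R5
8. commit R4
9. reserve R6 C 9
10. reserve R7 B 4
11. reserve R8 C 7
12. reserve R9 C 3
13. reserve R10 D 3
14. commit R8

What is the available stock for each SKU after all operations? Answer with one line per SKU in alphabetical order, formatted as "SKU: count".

Answer: A: 45
B: 39
C: 4
D: 19

Derivation:
Step 1: reserve R1 A 6 -> on_hand[A=53 B=49 C=23 D=27] avail[A=47 B=49 C=23 D=27] open={R1}
Step 2: reserve R2 A 3 -> on_hand[A=53 B=49 C=23 D=27] avail[A=44 B=49 C=23 D=27] open={R1,R2}
Step 3: cancel R2 -> on_hand[A=53 B=49 C=23 D=27] avail[A=47 B=49 C=23 D=27] open={R1}
Step 4: reserve R3 A 2 -> on_hand[A=53 B=49 C=23 D=27] avail[A=45 B=49 C=23 D=27] open={R1,R3}
Step 5: reserve R4 D 5 -> on_hand[A=53 B=49 C=23 D=27] avail[A=45 B=49 C=23 D=22] open={R1,R3,R4}
Step 6: reserve R5 B 6 -> on_hand[A=53 B=49 C=23 D=27] avail[A=45 B=43 C=23 D=22] open={R1,R3,R4,R5}
Step 7: commit R5 -> on_hand[A=53 B=43 C=23 D=27] avail[A=45 B=43 C=23 D=22] open={R1,R3,R4}
Step 8: commit R4 -> on_hand[A=53 B=43 C=23 D=22] avail[A=45 B=43 C=23 D=22] open={R1,R3}
Step 9: reserve R6 C 9 -> on_hand[A=53 B=43 C=23 D=22] avail[A=45 B=43 C=14 D=22] open={R1,R3,R6}
Step 10: reserve R7 B 4 -> on_hand[A=53 B=43 C=23 D=22] avail[A=45 B=39 C=14 D=22] open={R1,R3,R6,R7}
Step 11: reserve R8 C 7 -> on_hand[A=53 B=43 C=23 D=22] avail[A=45 B=39 C=7 D=22] open={R1,R3,R6,R7,R8}
Step 12: reserve R9 C 3 -> on_hand[A=53 B=43 C=23 D=22] avail[A=45 B=39 C=4 D=22] open={R1,R3,R6,R7,R8,R9}
Step 13: reserve R10 D 3 -> on_hand[A=53 B=43 C=23 D=22] avail[A=45 B=39 C=4 D=19] open={R1,R10,R3,R6,R7,R8,R9}
Step 14: commit R8 -> on_hand[A=53 B=43 C=16 D=22] avail[A=45 B=39 C=4 D=19] open={R1,R10,R3,R6,R7,R9}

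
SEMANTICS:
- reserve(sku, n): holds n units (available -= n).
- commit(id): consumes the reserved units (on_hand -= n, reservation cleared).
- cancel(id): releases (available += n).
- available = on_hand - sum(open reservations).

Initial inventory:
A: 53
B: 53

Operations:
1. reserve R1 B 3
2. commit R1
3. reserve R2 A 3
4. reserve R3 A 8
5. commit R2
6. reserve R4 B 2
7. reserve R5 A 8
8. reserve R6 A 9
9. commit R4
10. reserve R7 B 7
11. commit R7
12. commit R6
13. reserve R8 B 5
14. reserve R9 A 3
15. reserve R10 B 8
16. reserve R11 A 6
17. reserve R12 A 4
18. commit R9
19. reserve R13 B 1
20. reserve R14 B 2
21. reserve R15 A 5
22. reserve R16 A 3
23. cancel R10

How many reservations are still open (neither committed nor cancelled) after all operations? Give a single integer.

Answer: 9

Derivation:
Step 1: reserve R1 B 3 -> on_hand[A=53 B=53] avail[A=53 B=50] open={R1}
Step 2: commit R1 -> on_hand[A=53 B=50] avail[A=53 B=50] open={}
Step 3: reserve R2 A 3 -> on_hand[A=53 B=50] avail[A=50 B=50] open={R2}
Step 4: reserve R3 A 8 -> on_hand[A=53 B=50] avail[A=42 B=50] open={R2,R3}
Step 5: commit R2 -> on_hand[A=50 B=50] avail[A=42 B=50] open={R3}
Step 6: reserve R4 B 2 -> on_hand[A=50 B=50] avail[A=42 B=48] open={R3,R4}
Step 7: reserve R5 A 8 -> on_hand[A=50 B=50] avail[A=34 B=48] open={R3,R4,R5}
Step 8: reserve R6 A 9 -> on_hand[A=50 B=50] avail[A=25 B=48] open={R3,R4,R5,R6}
Step 9: commit R4 -> on_hand[A=50 B=48] avail[A=25 B=48] open={R3,R5,R6}
Step 10: reserve R7 B 7 -> on_hand[A=50 B=48] avail[A=25 B=41] open={R3,R5,R6,R7}
Step 11: commit R7 -> on_hand[A=50 B=41] avail[A=25 B=41] open={R3,R5,R6}
Step 12: commit R6 -> on_hand[A=41 B=41] avail[A=25 B=41] open={R3,R5}
Step 13: reserve R8 B 5 -> on_hand[A=41 B=41] avail[A=25 B=36] open={R3,R5,R8}
Step 14: reserve R9 A 3 -> on_hand[A=41 B=41] avail[A=22 B=36] open={R3,R5,R8,R9}
Step 15: reserve R10 B 8 -> on_hand[A=41 B=41] avail[A=22 B=28] open={R10,R3,R5,R8,R9}
Step 16: reserve R11 A 6 -> on_hand[A=41 B=41] avail[A=16 B=28] open={R10,R11,R3,R5,R8,R9}
Step 17: reserve R12 A 4 -> on_hand[A=41 B=41] avail[A=12 B=28] open={R10,R11,R12,R3,R5,R8,R9}
Step 18: commit R9 -> on_hand[A=38 B=41] avail[A=12 B=28] open={R10,R11,R12,R3,R5,R8}
Step 19: reserve R13 B 1 -> on_hand[A=38 B=41] avail[A=12 B=27] open={R10,R11,R12,R13,R3,R5,R8}
Step 20: reserve R14 B 2 -> on_hand[A=38 B=41] avail[A=12 B=25] open={R10,R11,R12,R13,R14,R3,R5,R8}
Step 21: reserve R15 A 5 -> on_hand[A=38 B=41] avail[A=7 B=25] open={R10,R11,R12,R13,R14,R15,R3,R5,R8}
Step 22: reserve R16 A 3 -> on_hand[A=38 B=41] avail[A=4 B=25] open={R10,R11,R12,R13,R14,R15,R16,R3,R5,R8}
Step 23: cancel R10 -> on_hand[A=38 B=41] avail[A=4 B=33] open={R11,R12,R13,R14,R15,R16,R3,R5,R8}
Open reservations: ['R11', 'R12', 'R13', 'R14', 'R15', 'R16', 'R3', 'R5', 'R8'] -> 9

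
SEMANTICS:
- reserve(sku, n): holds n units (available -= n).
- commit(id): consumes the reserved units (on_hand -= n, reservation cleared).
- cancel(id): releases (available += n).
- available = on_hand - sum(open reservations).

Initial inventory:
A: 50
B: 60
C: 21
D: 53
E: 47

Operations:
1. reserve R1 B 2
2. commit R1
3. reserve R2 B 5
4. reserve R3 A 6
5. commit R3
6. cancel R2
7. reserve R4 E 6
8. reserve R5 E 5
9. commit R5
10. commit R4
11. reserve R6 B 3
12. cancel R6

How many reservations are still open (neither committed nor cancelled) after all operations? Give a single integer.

Step 1: reserve R1 B 2 -> on_hand[A=50 B=60 C=21 D=53 E=47] avail[A=50 B=58 C=21 D=53 E=47] open={R1}
Step 2: commit R1 -> on_hand[A=50 B=58 C=21 D=53 E=47] avail[A=50 B=58 C=21 D=53 E=47] open={}
Step 3: reserve R2 B 5 -> on_hand[A=50 B=58 C=21 D=53 E=47] avail[A=50 B=53 C=21 D=53 E=47] open={R2}
Step 4: reserve R3 A 6 -> on_hand[A=50 B=58 C=21 D=53 E=47] avail[A=44 B=53 C=21 D=53 E=47] open={R2,R3}
Step 5: commit R3 -> on_hand[A=44 B=58 C=21 D=53 E=47] avail[A=44 B=53 C=21 D=53 E=47] open={R2}
Step 6: cancel R2 -> on_hand[A=44 B=58 C=21 D=53 E=47] avail[A=44 B=58 C=21 D=53 E=47] open={}
Step 7: reserve R4 E 6 -> on_hand[A=44 B=58 C=21 D=53 E=47] avail[A=44 B=58 C=21 D=53 E=41] open={R4}
Step 8: reserve R5 E 5 -> on_hand[A=44 B=58 C=21 D=53 E=47] avail[A=44 B=58 C=21 D=53 E=36] open={R4,R5}
Step 9: commit R5 -> on_hand[A=44 B=58 C=21 D=53 E=42] avail[A=44 B=58 C=21 D=53 E=36] open={R4}
Step 10: commit R4 -> on_hand[A=44 B=58 C=21 D=53 E=36] avail[A=44 B=58 C=21 D=53 E=36] open={}
Step 11: reserve R6 B 3 -> on_hand[A=44 B=58 C=21 D=53 E=36] avail[A=44 B=55 C=21 D=53 E=36] open={R6}
Step 12: cancel R6 -> on_hand[A=44 B=58 C=21 D=53 E=36] avail[A=44 B=58 C=21 D=53 E=36] open={}
Open reservations: [] -> 0

Answer: 0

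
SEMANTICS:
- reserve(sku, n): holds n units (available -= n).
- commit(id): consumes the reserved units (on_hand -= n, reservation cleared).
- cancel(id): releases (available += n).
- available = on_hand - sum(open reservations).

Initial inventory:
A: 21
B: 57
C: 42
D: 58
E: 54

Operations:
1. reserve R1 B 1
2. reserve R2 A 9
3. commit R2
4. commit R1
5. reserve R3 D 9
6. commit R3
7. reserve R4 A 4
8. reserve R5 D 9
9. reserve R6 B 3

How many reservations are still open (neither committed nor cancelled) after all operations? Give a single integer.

Answer: 3

Derivation:
Step 1: reserve R1 B 1 -> on_hand[A=21 B=57 C=42 D=58 E=54] avail[A=21 B=56 C=42 D=58 E=54] open={R1}
Step 2: reserve R2 A 9 -> on_hand[A=21 B=57 C=42 D=58 E=54] avail[A=12 B=56 C=42 D=58 E=54] open={R1,R2}
Step 3: commit R2 -> on_hand[A=12 B=57 C=42 D=58 E=54] avail[A=12 B=56 C=42 D=58 E=54] open={R1}
Step 4: commit R1 -> on_hand[A=12 B=56 C=42 D=58 E=54] avail[A=12 B=56 C=42 D=58 E=54] open={}
Step 5: reserve R3 D 9 -> on_hand[A=12 B=56 C=42 D=58 E=54] avail[A=12 B=56 C=42 D=49 E=54] open={R3}
Step 6: commit R3 -> on_hand[A=12 B=56 C=42 D=49 E=54] avail[A=12 B=56 C=42 D=49 E=54] open={}
Step 7: reserve R4 A 4 -> on_hand[A=12 B=56 C=42 D=49 E=54] avail[A=8 B=56 C=42 D=49 E=54] open={R4}
Step 8: reserve R5 D 9 -> on_hand[A=12 B=56 C=42 D=49 E=54] avail[A=8 B=56 C=42 D=40 E=54] open={R4,R5}
Step 9: reserve R6 B 3 -> on_hand[A=12 B=56 C=42 D=49 E=54] avail[A=8 B=53 C=42 D=40 E=54] open={R4,R5,R6}
Open reservations: ['R4', 'R5', 'R6'] -> 3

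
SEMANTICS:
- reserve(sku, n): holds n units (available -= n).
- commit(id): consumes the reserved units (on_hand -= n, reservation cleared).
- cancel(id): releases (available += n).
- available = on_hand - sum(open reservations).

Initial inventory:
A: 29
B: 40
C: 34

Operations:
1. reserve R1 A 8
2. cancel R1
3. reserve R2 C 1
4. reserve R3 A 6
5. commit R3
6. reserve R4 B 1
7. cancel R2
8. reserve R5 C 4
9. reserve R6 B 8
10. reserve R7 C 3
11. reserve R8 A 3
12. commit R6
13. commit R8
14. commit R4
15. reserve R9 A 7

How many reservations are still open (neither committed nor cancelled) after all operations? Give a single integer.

Step 1: reserve R1 A 8 -> on_hand[A=29 B=40 C=34] avail[A=21 B=40 C=34] open={R1}
Step 2: cancel R1 -> on_hand[A=29 B=40 C=34] avail[A=29 B=40 C=34] open={}
Step 3: reserve R2 C 1 -> on_hand[A=29 B=40 C=34] avail[A=29 B=40 C=33] open={R2}
Step 4: reserve R3 A 6 -> on_hand[A=29 B=40 C=34] avail[A=23 B=40 C=33] open={R2,R3}
Step 5: commit R3 -> on_hand[A=23 B=40 C=34] avail[A=23 B=40 C=33] open={R2}
Step 6: reserve R4 B 1 -> on_hand[A=23 B=40 C=34] avail[A=23 B=39 C=33] open={R2,R4}
Step 7: cancel R2 -> on_hand[A=23 B=40 C=34] avail[A=23 B=39 C=34] open={R4}
Step 8: reserve R5 C 4 -> on_hand[A=23 B=40 C=34] avail[A=23 B=39 C=30] open={R4,R5}
Step 9: reserve R6 B 8 -> on_hand[A=23 B=40 C=34] avail[A=23 B=31 C=30] open={R4,R5,R6}
Step 10: reserve R7 C 3 -> on_hand[A=23 B=40 C=34] avail[A=23 B=31 C=27] open={R4,R5,R6,R7}
Step 11: reserve R8 A 3 -> on_hand[A=23 B=40 C=34] avail[A=20 B=31 C=27] open={R4,R5,R6,R7,R8}
Step 12: commit R6 -> on_hand[A=23 B=32 C=34] avail[A=20 B=31 C=27] open={R4,R5,R7,R8}
Step 13: commit R8 -> on_hand[A=20 B=32 C=34] avail[A=20 B=31 C=27] open={R4,R5,R7}
Step 14: commit R4 -> on_hand[A=20 B=31 C=34] avail[A=20 B=31 C=27] open={R5,R7}
Step 15: reserve R9 A 7 -> on_hand[A=20 B=31 C=34] avail[A=13 B=31 C=27] open={R5,R7,R9}
Open reservations: ['R5', 'R7', 'R9'] -> 3

Answer: 3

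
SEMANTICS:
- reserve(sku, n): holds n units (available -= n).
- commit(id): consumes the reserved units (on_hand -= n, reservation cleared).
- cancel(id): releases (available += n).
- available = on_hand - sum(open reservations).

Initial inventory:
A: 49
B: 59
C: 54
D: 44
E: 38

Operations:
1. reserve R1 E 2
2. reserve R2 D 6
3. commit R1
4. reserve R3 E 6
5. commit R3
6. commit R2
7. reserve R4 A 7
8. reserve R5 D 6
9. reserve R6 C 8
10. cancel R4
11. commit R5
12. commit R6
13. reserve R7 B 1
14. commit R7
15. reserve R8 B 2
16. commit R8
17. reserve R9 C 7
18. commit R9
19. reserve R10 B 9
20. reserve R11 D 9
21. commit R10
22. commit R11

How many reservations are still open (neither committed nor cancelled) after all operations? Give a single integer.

Step 1: reserve R1 E 2 -> on_hand[A=49 B=59 C=54 D=44 E=38] avail[A=49 B=59 C=54 D=44 E=36] open={R1}
Step 2: reserve R2 D 6 -> on_hand[A=49 B=59 C=54 D=44 E=38] avail[A=49 B=59 C=54 D=38 E=36] open={R1,R2}
Step 3: commit R1 -> on_hand[A=49 B=59 C=54 D=44 E=36] avail[A=49 B=59 C=54 D=38 E=36] open={R2}
Step 4: reserve R3 E 6 -> on_hand[A=49 B=59 C=54 D=44 E=36] avail[A=49 B=59 C=54 D=38 E=30] open={R2,R3}
Step 5: commit R3 -> on_hand[A=49 B=59 C=54 D=44 E=30] avail[A=49 B=59 C=54 D=38 E=30] open={R2}
Step 6: commit R2 -> on_hand[A=49 B=59 C=54 D=38 E=30] avail[A=49 B=59 C=54 D=38 E=30] open={}
Step 7: reserve R4 A 7 -> on_hand[A=49 B=59 C=54 D=38 E=30] avail[A=42 B=59 C=54 D=38 E=30] open={R4}
Step 8: reserve R5 D 6 -> on_hand[A=49 B=59 C=54 D=38 E=30] avail[A=42 B=59 C=54 D=32 E=30] open={R4,R5}
Step 9: reserve R6 C 8 -> on_hand[A=49 B=59 C=54 D=38 E=30] avail[A=42 B=59 C=46 D=32 E=30] open={R4,R5,R6}
Step 10: cancel R4 -> on_hand[A=49 B=59 C=54 D=38 E=30] avail[A=49 B=59 C=46 D=32 E=30] open={R5,R6}
Step 11: commit R5 -> on_hand[A=49 B=59 C=54 D=32 E=30] avail[A=49 B=59 C=46 D=32 E=30] open={R6}
Step 12: commit R6 -> on_hand[A=49 B=59 C=46 D=32 E=30] avail[A=49 B=59 C=46 D=32 E=30] open={}
Step 13: reserve R7 B 1 -> on_hand[A=49 B=59 C=46 D=32 E=30] avail[A=49 B=58 C=46 D=32 E=30] open={R7}
Step 14: commit R7 -> on_hand[A=49 B=58 C=46 D=32 E=30] avail[A=49 B=58 C=46 D=32 E=30] open={}
Step 15: reserve R8 B 2 -> on_hand[A=49 B=58 C=46 D=32 E=30] avail[A=49 B=56 C=46 D=32 E=30] open={R8}
Step 16: commit R8 -> on_hand[A=49 B=56 C=46 D=32 E=30] avail[A=49 B=56 C=46 D=32 E=30] open={}
Step 17: reserve R9 C 7 -> on_hand[A=49 B=56 C=46 D=32 E=30] avail[A=49 B=56 C=39 D=32 E=30] open={R9}
Step 18: commit R9 -> on_hand[A=49 B=56 C=39 D=32 E=30] avail[A=49 B=56 C=39 D=32 E=30] open={}
Step 19: reserve R10 B 9 -> on_hand[A=49 B=56 C=39 D=32 E=30] avail[A=49 B=47 C=39 D=32 E=30] open={R10}
Step 20: reserve R11 D 9 -> on_hand[A=49 B=56 C=39 D=32 E=30] avail[A=49 B=47 C=39 D=23 E=30] open={R10,R11}
Step 21: commit R10 -> on_hand[A=49 B=47 C=39 D=32 E=30] avail[A=49 B=47 C=39 D=23 E=30] open={R11}
Step 22: commit R11 -> on_hand[A=49 B=47 C=39 D=23 E=30] avail[A=49 B=47 C=39 D=23 E=30] open={}
Open reservations: [] -> 0

Answer: 0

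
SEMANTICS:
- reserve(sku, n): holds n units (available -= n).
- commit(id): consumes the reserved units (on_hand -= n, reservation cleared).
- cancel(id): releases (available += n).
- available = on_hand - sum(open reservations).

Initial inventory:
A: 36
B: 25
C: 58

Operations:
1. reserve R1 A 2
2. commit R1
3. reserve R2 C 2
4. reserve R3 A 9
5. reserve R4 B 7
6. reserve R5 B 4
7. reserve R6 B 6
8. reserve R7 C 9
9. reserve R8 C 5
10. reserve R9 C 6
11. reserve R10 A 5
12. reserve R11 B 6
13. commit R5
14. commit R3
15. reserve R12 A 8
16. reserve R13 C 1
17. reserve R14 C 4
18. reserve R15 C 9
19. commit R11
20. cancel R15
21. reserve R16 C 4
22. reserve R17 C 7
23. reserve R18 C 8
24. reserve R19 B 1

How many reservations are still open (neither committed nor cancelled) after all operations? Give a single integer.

Answer: 14

Derivation:
Step 1: reserve R1 A 2 -> on_hand[A=36 B=25 C=58] avail[A=34 B=25 C=58] open={R1}
Step 2: commit R1 -> on_hand[A=34 B=25 C=58] avail[A=34 B=25 C=58] open={}
Step 3: reserve R2 C 2 -> on_hand[A=34 B=25 C=58] avail[A=34 B=25 C=56] open={R2}
Step 4: reserve R3 A 9 -> on_hand[A=34 B=25 C=58] avail[A=25 B=25 C=56] open={R2,R3}
Step 5: reserve R4 B 7 -> on_hand[A=34 B=25 C=58] avail[A=25 B=18 C=56] open={R2,R3,R4}
Step 6: reserve R5 B 4 -> on_hand[A=34 B=25 C=58] avail[A=25 B=14 C=56] open={R2,R3,R4,R5}
Step 7: reserve R6 B 6 -> on_hand[A=34 B=25 C=58] avail[A=25 B=8 C=56] open={R2,R3,R4,R5,R6}
Step 8: reserve R7 C 9 -> on_hand[A=34 B=25 C=58] avail[A=25 B=8 C=47] open={R2,R3,R4,R5,R6,R7}
Step 9: reserve R8 C 5 -> on_hand[A=34 B=25 C=58] avail[A=25 B=8 C=42] open={R2,R3,R4,R5,R6,R7,R8}
Step 10: reserve R9 C 6 -> on_hand[A=34 B=25 C=58] avail[A=25 B=8 C=36] open={R2,R3,R4,R5,R6,R7,R8,R9}
Step 11: reserve R10 A 5 -> on_hand[A=34 B=25 C=58] avail[A=20 B=8 C=36] open={R10,R2,R3,R4,R5,R6,R7,R8,R9}
Step 12: reserve R11 B 6 -> on_hand[A=34 B=25 C=58] avail[A=20 B=2 C=36] open={R10,R11,R2,R3,R4,R5,R6,R7,R8,R9}
Step 13: commit R5 -> on_hand[A=34 B=21 C=58] avail[A=20 B=2 C=36] open={R10,R11,R2,R3,R4,R6,R7,R8,R9}
Step 14: commit R3 -> on_hand[A=25 B=21 C=58] avail[A=20 B=2 C=36] open={R10,R11,R2,R4,R6,R7,R8,R9}
Step 15: reserve R12 A 8 -> on_hand[A=25 B=21 C=58] avail[A=12 B=2 C=36] open={R10,R11,R12,R2,R4,R6,R7,R8,R9}
Step 16: reserve R13 C 1 -> on_hand[A=25 B=21 C=58] avail[A=12 B=2 C=35] open={R10,R11,R12,R13,R2,R4,R6,R7,R8,R9}
Step 17: reserve R14 C 4 -> on_hand[A=25 B=21 C=58] avail[A=12 B=2 C=31] open={R10,R11,R12,R13,R14,R2,R4,R6,R7,R8,R9}
Step 18: reserve R15 C 9 -> on_hand[A=25 B=21 C=58] avail[A=12 B=2 C=22] open={R10,R11,R12,R13,R14,R15,R2,R4,R6,R7,R8,R9}
Step 19: commit R11 -> on_hand[A=25 B=15 C=58] avail[A=12 B=2 C=22] open={R10,R12,R13,R14,R15,R2,R4,R6,R7,R8,R9}
Step 20: cancel R15 -> on_hand[A=25 B=15 C=58] avail[A=12 B=2 C=31] open={R10,R12,R13,R14,R2,R4,R6,R7,R8,R9}
Step 21: reserve R16 C 4 -> on_hand[A=25 B=15 C=58] avail[A=12 B=2 C=27] open={R10,R12,R13,R14,R16,R2,R4,R6,R7,R8,R9}
Step 22: reserve R17 C 7 -> on_hand[A=25 B=15 C=58] avail[A=12 B=2 C=20] open={R10,R12,R13,R14,R16,R17,R2,R4,R6,R7,R8,R9}
Step 23: reserve R18 C 8 -> on_hand[A=25 B=15 C=58] avail[A=12 B=2 C=12] open={R10,R12,R13,R14,R16,R17,R18,R2,R4,R6,R7,R8,R9}
Step 24: reserve R19 B 1 -> on_hand[A=25 B=15 C=58] avail[A=12 B=1 C=12] open={R10,R12,R13,R14,R16,R17,R18,R19,R2,R4,R6,R7,R8,R9}
Open reservations: ['R10', 'R12', 'R13', 'R14', 'R16', 'R17', 'R18', 'R19', 'R2', 'R4', 'R6', 'R7', 'R8', 'R9'] -> 14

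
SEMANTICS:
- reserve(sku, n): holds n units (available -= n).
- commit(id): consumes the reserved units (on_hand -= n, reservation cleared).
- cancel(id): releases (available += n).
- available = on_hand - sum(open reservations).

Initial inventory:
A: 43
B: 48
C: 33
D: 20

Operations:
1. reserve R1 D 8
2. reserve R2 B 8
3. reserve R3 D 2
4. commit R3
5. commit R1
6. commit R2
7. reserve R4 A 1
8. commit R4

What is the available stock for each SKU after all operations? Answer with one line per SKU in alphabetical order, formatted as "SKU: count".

Step 1: reserve R1 D 8 -> on_hand[A=43 B=48 C=33 D=20] avail[A=43 B=48 C=33 D=12] open={R1}
Step 2: reserve R2 B 8 -> on_hand[A=43 B=48 C=33 D=20] avail[A=43 B=40 C=33 D=12] open={R1,R2}
Step 3: reserve R3 D 2 -> on_hand[A=43 B=48 C=33 D=20] avail[A=43 B=40 C=33 D=10] open={R1,R2,R3}
Step 4: commit R3 -> on_hand[A=43 B=48 C=33 D=18] avail[A=43 B=40 C=33 D=10] open={R1,R2}
Step 5: commit R1 -> on_hand[A=43 B=48 C=33 D=10] avail[A=43 B=40 C=33 D=10] open={R2}
Step 6: commit R2 -> on_hand[A=43 B=40 C=33 D=10] avail[A=43 B=40 C=33 D=10] open={}
Step 7: reserve R4 A 1 -> on_hand[A=43 B=40 C=33 D=10] avail[A=42 B=40 C=33 D=10] open={R4}
Step 8: commit R4 -> on_hand[A=42 B=40 C=33 D=10] avail[A=42 B=40 C=33 D=10] open={}

Answer: A: 42
B: 40
C: 33
D: 10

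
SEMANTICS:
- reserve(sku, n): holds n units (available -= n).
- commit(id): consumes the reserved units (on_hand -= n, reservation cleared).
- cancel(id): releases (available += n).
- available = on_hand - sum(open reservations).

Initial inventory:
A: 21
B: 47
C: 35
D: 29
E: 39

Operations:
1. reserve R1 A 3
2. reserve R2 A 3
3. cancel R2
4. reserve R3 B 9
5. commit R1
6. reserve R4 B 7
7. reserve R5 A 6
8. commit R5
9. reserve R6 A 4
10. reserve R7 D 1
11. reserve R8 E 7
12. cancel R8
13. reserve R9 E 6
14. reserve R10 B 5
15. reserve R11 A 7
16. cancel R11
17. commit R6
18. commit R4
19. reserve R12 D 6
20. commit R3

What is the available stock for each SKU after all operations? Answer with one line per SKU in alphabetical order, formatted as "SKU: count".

Answer: A: 8
B: 26
C: 35
D: 22
E: 33

Derivation:
Step 1: reserve R1 A 3 -> on_hand[A=21 B=47 C=35 D=29 E=39] avail[A=18 B=47 C=35 D=29 E=39] open={R1}
Step 2: reserve R2 A 3 -> on_hand[A=21 B=47 C=35 D=29 E=39] avail[A=15 B=47 C=35 D=29 E=39] open={R1,R2}
Step 3: cancel R2 -> on_hand[A=21 B=47 C=35 D=29 E=39] avail[A=18 B=47 C=35 D=29 E=39] open={R1}
Step 4: reserve R3 B 9 -> on_hand[A=21 B=47 C=35 D=29 E=39] avail[A=18 B=38 C=35 D=29 E=39] open={R1,R3}
Step 5: commit R1 -> on_hand[A=18 B=47 C=35 D=29 E=39] avail[A=18 B=38 C=35 D=29 E=39] open={R3}
Step 6: reserve R4 B 7 -> on_hand[A=18 B=47 C=35 D=29 E=39] avail[A=18 B=31 C=35 D=29 E=39] open={R3,R4}
Step 7: reserve R5 A 6 -> on_hand[A=18 B=47 C=35 D=29 E=39] avail[A=12 B=31 C=35 D=29 E=39] open={R3,R4,R5}
Step 8: commit R5 -> on_hand[A=12 B=47 C=35 D=29 E=39] avail[A=12 B=31 C=35 D=29 E=39] open={R3,R4}
Step 9: reserve R6 A 4 -> on_hand[A=12 B=47 C=35 D=29 E=39] avail[A=8 B=31 C=35 D=29 E=39] open={R3,R4,R6}
Step 10: reserve R7 D 1 -> on_hand[A=12 B=47 C=35 D=29 E=39] avail[A=8 B=31 C=35 D=28 E=39] open={R3,R4,R6,R7}
Step 11: reserve R8 E 7 -> on_hand[A=12 B=47 C=35 D=29 E=39] avail[A=8 B=31 C=35 D=28 E=32] open={R3,R4,R6,R7,R8}
Step 12: cancel R8 -> on_hand[A=12 B=47 C=35 D=29 E=39] avail[A=8 B=31 C=35 D=28 E=39] open={R3,R4,R6,R7}
Step 13: reserve R9 E 6 -> on_hand[A=12 B=47 C=35 D=29 E=39] avail[A=8 B=31 C=35 D=28 E=33] open={R3,R4,R6,R7,R9}
Step 14: reserve R10 B 5 -> on_hand[A=12 B=47 C=35 D=29 E=39] avail[A=8 B=26 C=35 D=28 E=33] open={R10,R3,R4,R6,R7,R9}
Step 15: reserve R11 A 7 -> on_hand[A=12 B=47 C=35 D=29 E=39] avail[A=1 B=26 C=35 D=28 E=33] open={R10,R11,R3,R4,R6,R7,R9}
Step 16: cancel R11 -> on_hand[A=12 B=47 C=35 D=29 E=39] avail[A=8 B=26 C=35 D=28 E=33] open={R10,R3,R4,R6,R7,R9}
Step 17: commit R6 -> on_hand[A=8 B=47 C=35 D=29 E=39] avail[A=8 B=26 C=35 D=28 E=33] open={R10,R3,R4,R7,R9}
Step 18: commit R4 -> on_hand[A=8 B=40 C=35 D=29 E=39] avail[A=8 B=26 C=35 D=28 E=33] open={R10,R3,R7,R9}
Step 19: reserve R12 D 6 -> on_hand[A=8 B=40 C=35 D=29 E=39] avail[A=8 B=26 C=35 D=22 E=33] open={R10,R12,R3,R7,R9}
Step 20: commit R3 -> on_hand[A=8 B=31 C=35 D=29 E=39] avail[A=8 B=26 C=35 D=22 E=33] open={R10,R12,R7,R9}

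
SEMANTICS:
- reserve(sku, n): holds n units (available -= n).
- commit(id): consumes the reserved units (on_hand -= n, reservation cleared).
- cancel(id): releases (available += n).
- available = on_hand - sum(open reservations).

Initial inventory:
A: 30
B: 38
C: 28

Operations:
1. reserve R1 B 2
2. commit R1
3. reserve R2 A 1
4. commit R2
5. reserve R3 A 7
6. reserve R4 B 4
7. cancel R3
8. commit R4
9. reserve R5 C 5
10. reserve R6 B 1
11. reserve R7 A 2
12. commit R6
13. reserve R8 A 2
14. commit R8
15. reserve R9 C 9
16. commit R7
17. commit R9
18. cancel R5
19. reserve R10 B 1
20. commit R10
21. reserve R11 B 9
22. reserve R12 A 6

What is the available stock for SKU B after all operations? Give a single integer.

Step 1: reserve R1 B 2 -> on_hand[A=30 B=38 C=28] avail[A=30 B=36 C=28] open={R1}
Step 2: commit R1 -> on_hand[A=30 B=36 C=28] avail[A=30 B=36 C=28] open={}
Step 3: reserve R2 A 1 -> on_hand[A=30 B=36 C=28] avail[A=29 B=36 C=28] open={R2}
Step 4: commit R2 -> on_hand[A=29 B=36 C=28] avail[A=29 B=36 C=28] open={}
Step 5: reserve R3 A 7 -> on_hand[A=29 B=36 C=28] avail[A=22 B=36 C=28] open={R3}
Step 6: reserve R4 B 4 -> on_hand[A=29 B=36 C=28] avail[A=22 B=32 C=28] open={R3,R4}
Step 7: cancel R3 -> on_hand[A=29 B=36 C=28] avail[A=29 B=32 C=28] open={R4}
Step 8: commit R4 -> on_hand[A=29 B=32 C=28] avail[A=29 B=32 C=28] open={}
Step 9: reserve R5 C 5 -> on_hand[A=29 B=32 C=28] avail[A=29 B=32 C=23] open={R5}
Step 10: reserve R6 B 1 -> on_hand[A=29 B=32 C=28] avail[A=29 B=31 C=23] open={R5,R6}
Step 11: reserve R7 A 2 -> on_hand[A=29 B=32 C=28] avail[A=27 B=31 C=23] open={R5,R6,R7}
Step 12: commit R6 -> on_hand[A=29 B=31 C=28] avail[A=27 B=31 C=23] open={R5,R7}
Step 13: reserve R8 A 2 -> on_hand[A=29 B=31 C=28] avail[A=25 B=31 C=23] open={R5,R7,R8}
Step 14: commit R8 -> on_hand[A=27 B=31 C=28] avail[A=25 B=31 C=23] open={R5,R7}
Step 15: reserve R9 C 9 -> on_hand[A=27 B=31 C=28] avail[A=25 B=31 C=14] open={R5,R7,R9}
Step 16: commit R7 -> on_hand[A=25 B=31 C=28] avail[A=25 B=31 C=14] open={R5,R9}
Step 17: commit R9 -> on_hand[A=25 B=31 C=19] avail[A=25 B=31 C=14] open={R5}
Step 18: cancel R5 -> on_hand[A=25 B=31 C=19] avail[A=25 B=31 C=19] open={}
Step 19: reserve R10 B 1 -> on_hand[A=25 B=31 C=19] avail[A=25 B=30 C=19] open={R10}
Step 20: commit R10 -> on_hand[A=25 B=30 C=19] avail[A=25 B=30 C=19] open={}
Step 21: reserve R11 B 9 -> on_hand[A=25 B=30 C=19] avail[A=25 B=21 C=19] open={R11}
Step 22: reserve R12 A 6 -> on_hand[A=25 B=30 C=19] avail[A=19 B=21 C=19] open={R11,R12}
Final available[B] = 21

Answer: 21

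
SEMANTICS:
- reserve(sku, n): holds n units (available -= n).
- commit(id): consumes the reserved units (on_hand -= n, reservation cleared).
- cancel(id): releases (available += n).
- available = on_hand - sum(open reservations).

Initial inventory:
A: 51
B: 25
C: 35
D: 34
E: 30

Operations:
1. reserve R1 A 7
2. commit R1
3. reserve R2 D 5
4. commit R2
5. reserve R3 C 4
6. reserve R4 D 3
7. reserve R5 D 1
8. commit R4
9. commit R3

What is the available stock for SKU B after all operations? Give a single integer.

Answer: 25

Derivation:
Step 1: reserve R1 A 7 -> on_hand[A=51 B=25 C=35 D=34 E=30] avail[A=44 B=25 C=35 D=34 E=30] open={R1}
Step 2: commit R1 -> on_hand[A=44 B=25 C=35 D=34 E=30] avail[A=44 B=25 C=35 D=34 E=30] open={}
Step 3: reserve R2 D 5 -> on_hand[A=44 B=25 C=35 D=34 E=30] avail[A=44 B=25 C=35 D=29 E=30] open={R2}
Step 4: commit R2 -> on_hand[A=44 B=25 C=35 D=29 E=30] avail[A=44 B=25 C=35 D=29 E=30] open={}
Step 5: reserve R3 C 4 -> on_hand[A=44 B=25 C=35 D=29 E=30] avail[A=44 B=25 C=31 D=29 E=30] open={R3}
Step 6: reserve R4 D 3 -> on_hand[A=44 B=25 C=35 D=29 E=30] avail[A=44 B=25 C=31 D=26 E=30] open={R3,R4}
Step 7: reserve R5 D 1 -> on_hand[A=44 B=25 C=35 D=29 E=30] avail[A=44 B=25 C=31 D=25 E=30] open={R3,R4,R5}
Step 8: commit R4 -> on_hand[A=44 B=25 C=35 D=26 E=30] avail[A=44 B=25 C=31 D=25 E=30] open={R3,R5}
Step 9: commit R3 -> on_hand[A=44 B=25 C=31 D=26 E=30] avail[A=44 B=25 C=31 D=25 E=30] open={R5}
Final available[B] = 25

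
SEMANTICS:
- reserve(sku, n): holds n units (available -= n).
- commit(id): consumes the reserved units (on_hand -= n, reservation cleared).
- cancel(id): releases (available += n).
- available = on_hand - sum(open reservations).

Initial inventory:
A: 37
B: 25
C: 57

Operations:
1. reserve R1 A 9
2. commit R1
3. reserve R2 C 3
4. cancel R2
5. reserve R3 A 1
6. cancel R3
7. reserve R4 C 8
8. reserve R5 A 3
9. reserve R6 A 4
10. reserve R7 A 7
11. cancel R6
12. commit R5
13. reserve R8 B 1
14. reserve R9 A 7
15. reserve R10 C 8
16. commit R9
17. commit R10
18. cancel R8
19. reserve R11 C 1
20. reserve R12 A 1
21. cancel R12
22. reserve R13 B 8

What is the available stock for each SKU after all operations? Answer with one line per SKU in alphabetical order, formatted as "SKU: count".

Step 1: reserve R1 A 9 -> on_hand[A=37 B=25 C=57] avail[A=28 B=25 C=57] open={R1}
Step 2: commit R1 -> on_hand[A=28 B=25 C=57] avail[A=28 B=25 C=57] open={}
Step 3: reserve R2 C 3 -> on_hand[A=28 B=25 C=57] avail[A=28 B=25 C=54] open={R2}
Step 4: cancel R2 -> on_hand[A=28 B=25 C=57] avail[A=28 B=25 C=57] open={}
Step 5: reserve R3 A 1 -> on_hand[A=28 B=25 C=57] avail[A=27 B=25 C=57] open={R3}
Step 6: cancel R3 -> on_hand[A=28 B=25 C=57] avail[A=28 B=25 C=57] open={}
Step 7: reserve R4 C 8 -> on_hand[A=28 B=25 C=57] avail[A=28 B=25 C=49] open={R4}
Step 8: reserve R5 A 3 -> on_hand[A=28 B=25 C=57] avail[A=25 B=25 C=49] open={R4,R5}
Step 9: reserve R6 A 4 -> on_hand[A=28 B=25 C=57] avail[A=21 B=25 C=49] open={R4,R5,R6}
Step 10: reserve R7 A 7 -> on_hand[A=28 B=25 C=57] avail[A=14 B=25 C=49] open={R4,R5,R6,R7}
Step 11: cancel R6 -> on_hand[A=28 B=25 C=57] avail[A=18 B=25 C=49] open={R4,R5,R7}
Step 12: commit R5 -> on_hand[A=25 B=25 C=57] avail[A=18 B=25 C=49] open={R4,R7}
Step 13: reserve R8 B 1 -> on_hand[A=25 B=25 C=57] avail[A=18 B=24 C=49] open={R4,R7,R8}
Step 14: reserve R9 A 7 -> on_hand[A=25 B=25 C=57] avail[A=11 B=24 C=49] open={R4,R7,R8,R9}
Step 15: reserve R10 C 8 -> on_hand[A=25 B=25 C=57] avail[A=11 B=24 C=41] open={R10,R4,R7,R8,R9}
Step 16: commit R9 -> on_hand[A=18 B=25 C=57] avail[A=11 B=24 C=41] open={R10,R4,R7,R8}
Step 17: commit R10 -> on_hand[A=18 B=25 C=49] avail[A=11 B=24 C=41] open={R4,R7,R8}
Step 18: cancel R8 -> on_hand[A=18 B=25 C=49] avail[A=11 B=25 C=41] open={R4,R7}
Step 19: reserve R11 C 1 -> on_hand[A=18 B=25 C=49] avail[A=11 B=25 C=40] open={R11,R4,R7}
Step 20: reserve R12 A 1 -> on_hand[A=18 B=25 C=49] avail[A=10 B=25 C=40] open={R11,R12,R4,R7}
Step 21: cancel R12 -> on_hand[A=18 B=25 C=49] avail[A=11 B=25 C=40] open={R11,R4,R7}
Step 22: reserve R13 B 8 -> on_hand[A=18 B=25 C=49] avail[A=11 B=17 C=40] open={R11,R13,R4,R7}

Answer: A: 11
B: 17
C: 40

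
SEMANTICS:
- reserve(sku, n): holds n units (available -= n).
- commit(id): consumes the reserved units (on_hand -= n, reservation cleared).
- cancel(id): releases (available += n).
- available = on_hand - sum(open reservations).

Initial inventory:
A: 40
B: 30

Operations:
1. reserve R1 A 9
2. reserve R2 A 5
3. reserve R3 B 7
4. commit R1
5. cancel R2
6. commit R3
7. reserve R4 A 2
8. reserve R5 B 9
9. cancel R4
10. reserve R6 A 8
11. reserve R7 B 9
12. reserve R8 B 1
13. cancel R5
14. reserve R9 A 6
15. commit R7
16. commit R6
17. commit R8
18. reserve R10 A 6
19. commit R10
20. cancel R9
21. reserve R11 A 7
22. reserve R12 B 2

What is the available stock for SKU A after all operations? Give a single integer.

Step 1: reserve R1 A 9 -> on_hand[A=40 B=30] avail[A=31 B=30] open={R1}
Step 2: reserve R2 A 5 -> on_hand[A=40 B=30] avail[A=26 B=30] open={R1,R2}
Step 3: reserve R3 B 7 -> on_hand[A=40 B=30] avail[A=26 B=23] open={R1,R2,R3}
Step 4: commit R1 -> on_hand[A=31 B=30] avail[A=26 B=23] open={R2,R3}
Step 5: cancel R2 -> on_hand[A=31 B=30] avail[A=31 B=23] open={R3}
Step 6: commit R3 -> on_hand[A=31 B=23] avail[A=31 B=23] open={}
Step 7: reserve R4 A 2 -> on_hand[A=31 B=23] avail[A=29 B=23] open={R4}
Step 8: reserve R5 B 9 -> on_hand[A=31 B=23] avail[A=29 B=14] open={R4,R5}
Step 9: cancel R4 -> on_hand[A=31 B=23] avail[A=31 B=14] open={R5}
Step 10: reserve R6 A 8 -> on_hand[A=31 B=23] avail[A=23 B=14] open={R5,R6}
Step 11: reserve R7 B 9 -> on_hand[A=31 B=23] avail[A=23 B=5] open={R5,R6,R7}
Step 12: reserve R8 B 1 -> on_hand[A=31 B=23] avail[A=23 B=4] open={R5,R6,R7,R8}
Step 13: cancel R5 -> on_hand[A=31 B=23] avail[A=23 B=13] open={R6,R7,R8}
Step 14: reserve R9 A 6 -> on_hand[A=31 B=23] avail[A=17 B=13] open={R6,R7,R8,R9}
Step 15: commit R7 -> on_hand[A=31 B=14] avail[A=17 B=13] open={R6,R8,R9}
Step 16: commit R6 -> on_hand[A=23 B=14] avail[A=17 B=13] open={R8,R9}
Step 17: commit R8 -> on_hand[A=23 B=13] avail[A=17 B=13] open={R9}
Step 18: reserve R10 A 6 -> on_hand[A=23 B=13] avail[A=11 B=13] open={R10,R9}
Step 19: commit R10 -> on_hand[A=17 B=13] avail[A=11 B=13] open={R9}
Step 20: cancel R9 -> on_hand[A=17 B=13] avail[A=17 B=13] open={}
Step 21: reserve R11 A 7 -> on_hand[A=17 B=13] avail[A=10 B=13] open={R11}
Step 22: reserve R12 B 2 -> on_hand[A=17 B=13] avail[A=10 B=11] open={R11,R12}
Final available[A] = 10

Answer: 10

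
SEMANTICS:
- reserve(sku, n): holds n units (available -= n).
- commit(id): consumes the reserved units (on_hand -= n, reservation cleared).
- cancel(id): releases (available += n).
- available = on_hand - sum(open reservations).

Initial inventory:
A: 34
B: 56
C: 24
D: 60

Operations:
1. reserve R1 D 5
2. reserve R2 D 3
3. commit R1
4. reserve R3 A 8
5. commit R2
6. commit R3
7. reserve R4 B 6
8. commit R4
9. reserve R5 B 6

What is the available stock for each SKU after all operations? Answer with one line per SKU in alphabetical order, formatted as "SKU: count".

Step 1: reserve R1 D 5 -> on_hand[A=34 B=56 C=24 D=60] avail[A=34 B=56 C=24 D=55] open={R1}
Step 2: reserve R2 D 3 -> on_hand[A=34 B=56 C=24 D=60] avail[A=34 B=56 C=24 D=52] open={R1,R2}
Step 3: commit R1 -> on_hand[A=34 B=56 C=24 D=55] avail[A=34 B=56 C=24 D=52] open={R2}
Step 4: reserve R3 A 8 -> on_hand[A=34 B=56 C=24 D=55] avail[A=26 B=56 C=24 D=52] open={R2,R3}
Step 5: commit R2 -> on_hand[A=34 B=56 C=24 D=52] avail[A=26 B=56 C=24 D=52] open={R3}
Step 6: commit R3 -> on_hand[A=26 B=56 C=24 D=52] avail[A=26 B=56 C=24 D=52] open={}
Step 7: reserve R4 B 6 -> on_hand[A=26 B=56 C=24 D=52] avail[A=26 B=50 C=24 D=52] open={R4}
Step 8: commit R4 -> on_hand[A=26 B=50 C=24 D=52] avail[A=26 B=50 C=24 D=52] open={}
Step 9: reserve R5 B 6 -> on_hand[A=26 B=50 C=24 D=52] avail[A=26 B=44 C=24 D=52] open={R5}

Answer: A: 26
B: 44
C: 24
D: 52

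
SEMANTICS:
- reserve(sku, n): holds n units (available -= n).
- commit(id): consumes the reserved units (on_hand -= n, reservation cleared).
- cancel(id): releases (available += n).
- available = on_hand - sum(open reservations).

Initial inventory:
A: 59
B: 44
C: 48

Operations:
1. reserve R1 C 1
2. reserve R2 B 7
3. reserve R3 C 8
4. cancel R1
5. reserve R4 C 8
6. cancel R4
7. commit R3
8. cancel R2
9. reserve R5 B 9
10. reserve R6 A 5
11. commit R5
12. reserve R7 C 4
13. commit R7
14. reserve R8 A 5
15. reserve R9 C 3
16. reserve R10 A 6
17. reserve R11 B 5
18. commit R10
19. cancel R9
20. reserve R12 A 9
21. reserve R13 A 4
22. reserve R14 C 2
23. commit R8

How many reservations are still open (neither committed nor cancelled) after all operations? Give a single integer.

Step 1: reserve R1 C 1 -> on_hand[A=59 B=44 C=48] avail[A=59 B=44 C=47] open={R1}
Step 2: reserve R2 B 7 -> on_hand[A=59 B=44 C=48] avail[A=59 B=37 C=47] open={R1,R2}
Step 3: reserve R3 C 8 -> on_hand[A=59 B=44 C=48] avail[A=59 B=37 C=39] open={R1,R2,R3}
Step 4: cancel R1 -> on_hand[A=59 B=44 C=48] avail[A=59 B=37 C=40] open={R2,R3}
Step 5: reserve R4 C 8 -> on_hand[A=59 B=44 C=48] avail[A=59 B=37 C=32] open={R2,R3,R4}
Step 6: cancel R4 -> on_hand[A=59 B=44 C=48] avail[A=59 B=37 C=40] open={R2,R3}
Step 7: commit R3 -> on_hand[A=59 B=44 C=40] avail[A=59 B=37 C=40] open={R2}
Step 8: cancel R2 -> on_hand[A=59 B=44 C=40] avail[A=59 B=44 C=40] open={}
Step 9: reserve R5 B 9 -> on_hand[A=59 B=44 C=40] avail[A=59 B=35 C=40] open={R5}
Step 10: reserve R6 A 5 -> on_hand[A=59 B=44 C=40] avail[A=54 B=35 C=40] open={R5,R6}
Step 11: commit R5 -> on_hand[A=59 B=35 C=40] avail[A=54 B=35 C=40] open={R6}
Step 12: reserve R7 C 4 -> on_hand[A=59 B=35 C=40] avail[A=54 B=35 C=36] open={R6,R7}
Step 13: commit R7 -> on_hand[A=59 B=35 C=36] avail[A=54 B=35 C=36] open={R6}
Step 14: reserve R8 A 5 -> on_hand[A=59 B=35 C=36] avail[A=49 B=35 C=36] open={R6,R8}
Step 15: reserve R9 C 3 -> on_hand[A=59 B=35 C=36] avail[A=49 B=35 C=33] open={R6,R8,R9}
Step 16: reserve R10 A 6 -> on_hand[A=59 B=35 C=36] avail[A=43 B=35 C=33] open={R10,R6,R8,R9}
Step 17: reserve R11 B 5 -> on_hand[A=59 B=35 C=36] avail[A=43 B=30 C=33] open={R10,R11,R6,R8,R9}
Step 18: commit R10 -> on_hand[A=53 B=35 C=36] avail[A=43 B=30 C=33] open={R11,R6,R8,R9}
Step 19: cancel R9 -> on_hand[A=53 B=35 C=36] avail[A=43 B=30 C=36] open={R11,R6,R8}
Step 20: reserve R12 A 9 -> on_hand[A=53 B=35 C=36] avail[A=34 B=30 C=36] open={R11,R12,R6,R8}
Step 21: reserve R13 A 4 -> on_hand[A=53 B=35 C=36] avail[A=30 B=30 C=36] open={R11,R12,R13,R6,R8}
Step 22: reserve R14 C 2 -> on_hand[A=53 B=35 C=36] avail[A=30 B=30 C=34] open={R11,R12,R13,R14,R6,R8}
Step 23: commit R8 -> on_hand[A=48 B=35 C=36] avail[A=30 B=30 C=34] open={R11,R12,R13,R14,R6}
Open reservations: ['R11', 'R12', 'R13', 'R14', 'R6'] -> 5

Answer: 5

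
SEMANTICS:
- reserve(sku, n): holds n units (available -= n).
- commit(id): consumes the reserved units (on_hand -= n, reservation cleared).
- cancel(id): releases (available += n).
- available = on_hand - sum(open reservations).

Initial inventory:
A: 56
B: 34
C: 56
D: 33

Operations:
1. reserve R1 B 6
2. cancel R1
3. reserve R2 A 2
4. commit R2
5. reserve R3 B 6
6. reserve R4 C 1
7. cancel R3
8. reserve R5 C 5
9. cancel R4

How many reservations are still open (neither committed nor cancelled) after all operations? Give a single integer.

Step 1: reserve R1 B 6 -> on_hand[A=56 B=34 C=56 D=33] avail[A=56 B=28 C=56 D=33] open={R1}
Step 2: cancel R1 -> on_hand[A=56 B=34 C=56 D=33] avail[A=56 B=34 C=56 D=33] open={}
Step 3: reserve R2 A 2 -> on_hand[A=56 B=34 C=56 D=33] avail[A=54 B=34 C=56 D=33] open={R2}
Step 4: commit R2 -> on_hand[A=54 B=34 C=56 D=33] avail[A=54 B=34 C=56 D=33] open={}
Step 5: reserve R3 B 6 -> on_hand[A=54 B=34 C=56 D=33] avail[A=54 B=28 C=56 D=33] open={R3}
Step 6: reserve R4 C 1 -> on_hand[A=54 B=34 C=56 D=33] avail[A=54 B=28 C=55 D=33] open={R3,R4}
Step 7: cancel R3 -> on_hand[A=54 B=34 C=56 D=33] avail[A=54 B=34 C=55 D=33] open={R4}
Step 8: reserve R5 C 5 -> on_hand[A=54 B=34 C=56 D=33] avail[A=54 B=34 C=50 D=33] open={R4,R5}
Step 9: cancel R4 -> on_hand[A=54 B=34 C=56 D=33] avail[A=54 B=34 C=51 D=33] open={R5}
Open reservations: ['R5'] -> 1

Answer: 1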